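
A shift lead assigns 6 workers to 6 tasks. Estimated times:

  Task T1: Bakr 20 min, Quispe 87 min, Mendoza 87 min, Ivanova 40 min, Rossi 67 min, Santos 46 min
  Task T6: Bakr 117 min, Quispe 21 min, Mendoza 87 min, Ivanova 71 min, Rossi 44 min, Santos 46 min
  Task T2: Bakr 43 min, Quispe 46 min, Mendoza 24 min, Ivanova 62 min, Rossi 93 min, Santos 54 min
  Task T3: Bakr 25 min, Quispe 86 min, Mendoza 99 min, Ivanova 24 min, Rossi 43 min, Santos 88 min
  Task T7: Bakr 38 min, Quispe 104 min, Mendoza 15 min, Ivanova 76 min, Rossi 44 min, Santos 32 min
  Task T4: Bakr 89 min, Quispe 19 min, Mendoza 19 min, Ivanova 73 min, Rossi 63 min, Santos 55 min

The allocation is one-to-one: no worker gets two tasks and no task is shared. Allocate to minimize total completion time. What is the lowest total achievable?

Min total: 163 min

Optimal: Bakr→Task T1 (20 min), Quispe→Task T4 (19 min), Mendoza→Task T2 (24 min), Ivanova→Task T3 (24 min), Rossi→Task T6 (44 min), Santos→Task T7 (32 min) — total 20+19+24+24+44+32 = 163 min.
Min-entry greedy (repeatedly take the single cheapest remaining cell) gives 176 min, worse by 13.
Swapping Quispe↔Rossi (Quispe→Task T6 21 min, Rossi→Task T4 63 min) adds 21.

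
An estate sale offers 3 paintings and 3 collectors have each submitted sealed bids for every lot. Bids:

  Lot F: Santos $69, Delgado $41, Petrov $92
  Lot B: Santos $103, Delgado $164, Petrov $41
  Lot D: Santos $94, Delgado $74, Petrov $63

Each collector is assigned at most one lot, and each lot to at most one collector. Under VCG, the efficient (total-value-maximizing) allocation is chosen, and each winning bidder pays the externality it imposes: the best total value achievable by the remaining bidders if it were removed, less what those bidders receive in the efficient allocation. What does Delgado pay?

Efficient allocation: Santos→Lot D ($94), Delgado→Lot B ($164), Petrov→Lot F ($92); total welfare W = $350.
Delgado receives Lot B at value $164, so the others get W − 164 = $186.
Without Delgado: best allocation of the remaining 2 bidders over all 3 lots is Santos→Lot B ($103), Petrov→Lot F ($92), total $195.
VCG payment = (others' best without Delgado) − (others' welfare with Delgado) = 195 − 186 = $9.

Delgado pays $9.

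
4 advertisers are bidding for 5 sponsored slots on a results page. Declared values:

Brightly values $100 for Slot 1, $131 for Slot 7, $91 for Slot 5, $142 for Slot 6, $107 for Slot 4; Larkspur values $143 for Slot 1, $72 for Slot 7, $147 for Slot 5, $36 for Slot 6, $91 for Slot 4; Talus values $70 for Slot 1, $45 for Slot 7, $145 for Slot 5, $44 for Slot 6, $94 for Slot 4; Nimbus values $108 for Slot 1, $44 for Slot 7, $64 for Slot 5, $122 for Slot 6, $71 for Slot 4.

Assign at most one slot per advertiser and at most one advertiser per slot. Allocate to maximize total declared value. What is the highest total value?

Maximum total: $541

Optimal: Brightly→Slot 7 ($131), Larkspur→Slot 1 ($143), Talus→Slot 5 ($145), Nimbus→Slot 6 ($122) — total 131+143+145+122 = $541.
Next-best assignment: Brightly→Slot 4, Larkspur→Slot 1, Talus→Slot 5, Nimbus→Slot 6 = $517.
No other one-to-one assignment exceeds $541.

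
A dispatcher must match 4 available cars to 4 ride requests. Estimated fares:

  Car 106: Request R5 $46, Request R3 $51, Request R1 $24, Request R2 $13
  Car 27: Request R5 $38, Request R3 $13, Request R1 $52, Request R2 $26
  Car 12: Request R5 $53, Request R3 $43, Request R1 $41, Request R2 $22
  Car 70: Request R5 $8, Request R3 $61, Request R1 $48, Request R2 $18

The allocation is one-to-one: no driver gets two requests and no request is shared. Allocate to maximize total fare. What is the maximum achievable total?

Maximum total: $181

Optimal: Car 106→Request R5 ($46), Car 27→Request R1 ($52), Car 12→Request R2 ($22), Car 70→Request R3 ($61) — total 46+52+22+61 = $181.
Next-best assignment: Car 106→Request R2, Car 27→Request R1, Car 12→Request R5, Car 70→Request R3 = $179.
Swapping Car 70↔Car 106 (Car 70→Request R5 $8, Car 106→Request R3 $51) loses 48.
No other one-to-one assignment exceeds $181.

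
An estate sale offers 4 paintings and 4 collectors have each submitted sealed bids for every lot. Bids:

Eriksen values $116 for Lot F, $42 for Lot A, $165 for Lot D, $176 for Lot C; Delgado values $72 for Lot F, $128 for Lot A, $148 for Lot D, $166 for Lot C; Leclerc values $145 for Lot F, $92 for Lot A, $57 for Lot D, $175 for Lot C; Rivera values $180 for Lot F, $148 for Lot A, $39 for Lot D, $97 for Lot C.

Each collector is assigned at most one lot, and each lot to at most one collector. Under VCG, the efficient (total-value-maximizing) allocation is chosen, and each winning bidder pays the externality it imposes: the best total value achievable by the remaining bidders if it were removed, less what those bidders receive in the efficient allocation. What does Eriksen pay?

Efficient allocation: Eriksen→Lot D ($165), Delgado→Lot A ($128), Leclerc→Lot C ($175), Rivera→Lot F ($180); total welfare W = $648.
Eriksen receives Lot D at value $165, so the others get W − 165 = $483.
Without Eriksen: best allocation of the remaining 3 bidders over all 4 lots is Delgado→Lot D ($148), Leclerc→Lot C ($175), Rivera→Lot F ($180), total $503.
VCG payment = (others' best without Eriksen) − (others' welfare with Eriksen) = 503 − 483 = $20.

Eriksen pays $20.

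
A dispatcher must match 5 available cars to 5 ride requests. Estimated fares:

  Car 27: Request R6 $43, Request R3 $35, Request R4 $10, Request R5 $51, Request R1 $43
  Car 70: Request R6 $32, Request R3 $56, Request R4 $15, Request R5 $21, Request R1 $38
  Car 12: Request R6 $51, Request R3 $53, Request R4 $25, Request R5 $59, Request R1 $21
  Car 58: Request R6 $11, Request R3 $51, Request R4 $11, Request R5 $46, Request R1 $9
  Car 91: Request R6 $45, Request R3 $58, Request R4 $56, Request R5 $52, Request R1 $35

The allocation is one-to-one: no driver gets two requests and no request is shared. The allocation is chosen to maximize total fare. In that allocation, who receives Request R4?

Optimal: Car 27→Request R1 ($43), Car 70→Request R3 ($56), Car 12→Request R6 ($51), Car 58→Request R5 ($46), Car 91→Request R4 ($56) — total 43+56+51+46+56 = $252.
Max-entry greedy (repeatedly take the single best remaining cell) gives $209, worse by 43.
Next-best assignment: Car 27→Request R6, Car 70→Request R1, Car 12→Request R5, Car 58→Request R3, Car 91→Request R4 = $247.
Swapping Car 58↔Car 27 (Car 58→Request R1 $9, Car 27→Request R5 $51) loses 29.
Car 91's own top request is Request R3 ($58), but forcing Car 91→Request R3 and reassigning the rest optimally gives only $213 — worse by 39.

Car 91 receives Request R4.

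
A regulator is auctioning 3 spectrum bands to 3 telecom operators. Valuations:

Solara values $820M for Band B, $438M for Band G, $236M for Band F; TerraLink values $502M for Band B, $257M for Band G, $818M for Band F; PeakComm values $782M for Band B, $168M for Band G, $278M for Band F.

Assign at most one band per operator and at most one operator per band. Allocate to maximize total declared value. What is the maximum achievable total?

Optimal: Solara→Band G ($438M), TerraLink→Band F ($818M), PeakComm→Band B ($782M) — total 438+818+782 = $2038M.
Column-greedy (each band in turn goes to its best remaining operator) gives $1355M, worse by 683.
Checked against all permutations: $2038M is optimal.

Max total: $2038M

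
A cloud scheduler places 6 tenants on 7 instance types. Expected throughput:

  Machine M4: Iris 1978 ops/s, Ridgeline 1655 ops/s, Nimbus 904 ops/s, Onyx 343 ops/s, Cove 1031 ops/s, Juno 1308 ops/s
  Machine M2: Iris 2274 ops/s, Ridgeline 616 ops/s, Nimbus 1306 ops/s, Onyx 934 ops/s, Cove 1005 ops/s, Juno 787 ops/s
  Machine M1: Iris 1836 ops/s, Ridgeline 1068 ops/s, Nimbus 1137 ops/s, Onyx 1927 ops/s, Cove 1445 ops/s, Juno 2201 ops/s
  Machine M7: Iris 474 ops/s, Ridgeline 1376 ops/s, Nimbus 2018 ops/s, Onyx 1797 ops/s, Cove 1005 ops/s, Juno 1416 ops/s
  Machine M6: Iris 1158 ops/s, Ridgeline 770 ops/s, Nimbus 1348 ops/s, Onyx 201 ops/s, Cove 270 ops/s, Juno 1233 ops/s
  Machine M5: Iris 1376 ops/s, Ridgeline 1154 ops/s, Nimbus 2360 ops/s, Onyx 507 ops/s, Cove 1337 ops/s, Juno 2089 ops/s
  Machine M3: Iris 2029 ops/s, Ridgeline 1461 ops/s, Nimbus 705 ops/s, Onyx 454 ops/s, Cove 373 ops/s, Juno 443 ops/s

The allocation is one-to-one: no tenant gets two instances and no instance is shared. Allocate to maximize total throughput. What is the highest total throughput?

Optimal: Iris→Machine M2 (2274 ops/s), Ridgeline→Machine M3 (1461 ops/s), Nimbus→Machine M5 (2360 ops/s), Onyx→Machine M7 (1797 ops/s), Cove→Machine M4 (1031 ops/s), Juno→Machine M1 (2201 ops/s) — total 2274+1461+2360+1797+1031+2201 = 11124 ops/s.
Row-greedy (each tenant in turn takes its best remaining instance) gives 10454 ops/s, worse by 670.
Swapping Cove↔Nimbus (Cove→Machine M5 1337 ops/s, Nimbus→Machine M4 904 ops/s) loses 1150.

Max total: 11124 ops/s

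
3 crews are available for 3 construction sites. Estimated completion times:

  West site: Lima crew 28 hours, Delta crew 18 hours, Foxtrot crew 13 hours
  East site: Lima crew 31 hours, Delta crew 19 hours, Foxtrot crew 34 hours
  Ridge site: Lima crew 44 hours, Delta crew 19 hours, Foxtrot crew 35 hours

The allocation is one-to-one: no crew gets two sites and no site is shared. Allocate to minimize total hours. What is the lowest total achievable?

Minimum total: 63 hours

Optimal: Lima crew→East site (31 hours), Delta crew→Ridge site (19 hours), Foxtrot crew→West site (13 hours) — total 31+19+13 = 63 hours.
Column-greedy (each site in turn goes to its cheapest remaining crew) gives 76 hours, worse by 13.
Checked against all permutations: 63 hours is optimal.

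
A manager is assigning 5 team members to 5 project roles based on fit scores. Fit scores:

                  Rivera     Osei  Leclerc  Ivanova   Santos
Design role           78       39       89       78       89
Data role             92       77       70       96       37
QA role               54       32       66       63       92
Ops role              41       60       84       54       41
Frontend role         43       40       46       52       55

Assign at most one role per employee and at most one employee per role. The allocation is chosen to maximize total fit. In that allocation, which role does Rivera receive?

Optimal: Rivera→Design role (78 pts), Osei→Frontend role (40 pts), Leclerc→Ops role (84 pts), Ivanova→Data role (96 pts), Santos→QA role (92 pts) — total 78+40+84+96+92 = 390 pts.
Column-greedy (each role in turn goes to its best remaining employee) gives 380 pts, worse by 10.
Next-best assignment: Rivera→Data role, Osei→Frontend role, Leclerc→Ops role, Ivanova→Design role, Santos→QA role = 386 pts.
Swapping Leclerc↔Osei (Leclerc→Frontend role 46 pts, Osei→Ops role 60 pts) loses 18.
Rivera's own top role is Data role (92 pts), but forcing Rivera→Data role and reassigning the rest optimally gives only 386 pts — worse by 4.

Rivera receives Design role.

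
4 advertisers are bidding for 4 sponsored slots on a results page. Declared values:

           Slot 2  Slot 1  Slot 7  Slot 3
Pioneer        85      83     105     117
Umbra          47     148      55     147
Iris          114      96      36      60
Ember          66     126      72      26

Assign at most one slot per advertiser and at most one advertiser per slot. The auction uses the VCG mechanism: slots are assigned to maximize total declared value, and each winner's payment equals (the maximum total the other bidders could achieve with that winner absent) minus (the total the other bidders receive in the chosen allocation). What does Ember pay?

Efficient allocation: Pioneer→Slot 7 ($105), Umbra→Slot 3 ($147), Iris→Slot 2 ($114), Ember→Slot 1 ($126); total welfare W = $492.
Ember receives Slot 1 at value $126, so the others get W − 126 = $366.
Without Ember: best allocation of the remaining 3 bidders over all 4 slots is Pioneer→Slot 3 ($117), Umbra→Slot 1 ($148), Iris→Slot 2 ($114), total $379.
VCG payment = (others' best without Ember) − (others' welfare with Ember) = 379 − 366 = $13.

Ember pays $13.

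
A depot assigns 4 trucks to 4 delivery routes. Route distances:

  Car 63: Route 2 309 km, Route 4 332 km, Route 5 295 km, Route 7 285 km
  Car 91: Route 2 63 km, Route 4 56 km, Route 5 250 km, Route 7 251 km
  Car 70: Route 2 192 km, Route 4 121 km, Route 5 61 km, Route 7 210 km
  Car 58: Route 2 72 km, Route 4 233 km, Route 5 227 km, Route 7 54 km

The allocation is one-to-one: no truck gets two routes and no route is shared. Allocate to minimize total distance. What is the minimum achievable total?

Optimal: Car 63→Route 7 (285 km), Car 91→Route 4 (56 km), Car 70→Route 5 (61 km), Car 58→Route 2 (72 km) — total 285+56+61+72 = 474 km.
Column-greedy (each route in turn goes to its cheapest remaining truck) gives 696 km, worse by 222.
Swapping Car 58↔Car 63 (Car 58→Route 7 54 km, Car 63→Route 2 309 km) adds 6.
Checked against all permutations: 474 km is optimal.

Min total: 474 km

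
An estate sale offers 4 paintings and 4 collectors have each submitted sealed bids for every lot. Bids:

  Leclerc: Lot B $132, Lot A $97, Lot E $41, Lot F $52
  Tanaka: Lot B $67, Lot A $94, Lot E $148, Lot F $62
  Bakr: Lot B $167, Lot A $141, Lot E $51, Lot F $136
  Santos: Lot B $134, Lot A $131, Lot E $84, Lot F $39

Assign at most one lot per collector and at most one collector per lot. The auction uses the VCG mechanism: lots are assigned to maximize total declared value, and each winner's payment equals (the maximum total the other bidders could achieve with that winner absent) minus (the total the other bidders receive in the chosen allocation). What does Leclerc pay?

Efficient allocation: Leclerc→Lot B ($132), Tanaka→Lot E ($148), Bakr→Lot F ($136), Santos→Lot A ($131); total welfare W = $547.
Leclerc receives Lot B at value $132, so the others get W − 132 = $415.
Without Leclerc: best allocation of the remaining 3 bidders over all 4 lots is Tanaka→Lot E ($148), Bakr→Lot B ($167), Santos→Lot A ($131), total $446.
VCG payment = (others' best without Leclerc) − (others' welfare with Leclerc) = 446 − 415 = $31.

Leclerc pays $31.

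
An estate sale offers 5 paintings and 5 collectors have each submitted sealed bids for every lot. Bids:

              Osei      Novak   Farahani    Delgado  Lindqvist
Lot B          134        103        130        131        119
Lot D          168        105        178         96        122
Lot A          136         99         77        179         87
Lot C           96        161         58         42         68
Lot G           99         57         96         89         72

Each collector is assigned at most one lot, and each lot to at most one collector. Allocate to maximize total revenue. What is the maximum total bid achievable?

Max total: $736

Optimal: Osei→Lot G ($99), Novak→Lot C ($161), Farahani→Lot D ($178), Delgado→Lot A ($179), Lindqvist→Lot B ($119) — total 99+161+178+179+119 = $736.
Max-entry greedy (repeatedly take the single best remaining cell) gives $724, worse by 12.
Swapping Lindqvist↔Novak (Lindqvist→Lot C $68, Novak→Lot B $103) loses 109.
No other one-to-one assignment exceeds $736.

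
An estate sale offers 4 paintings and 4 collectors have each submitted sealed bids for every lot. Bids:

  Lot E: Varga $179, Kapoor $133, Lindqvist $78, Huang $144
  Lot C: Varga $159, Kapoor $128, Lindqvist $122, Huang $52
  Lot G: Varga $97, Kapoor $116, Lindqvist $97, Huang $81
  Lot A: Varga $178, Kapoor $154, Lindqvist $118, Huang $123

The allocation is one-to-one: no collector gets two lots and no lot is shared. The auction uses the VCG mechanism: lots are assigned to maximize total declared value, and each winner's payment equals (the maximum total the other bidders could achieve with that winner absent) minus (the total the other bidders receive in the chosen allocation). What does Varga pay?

Efficient allocation: Varga→Lot A ($178), Kapoor→Lot G ($116), Lindqvist→Lot C ($122), Huang→Lot E ($144); total welfare W = $560.
Varga receives Lot A at value $178, so the others get W − 178 = $382.
Without Varga: best allocation of the remaining 3 bidders over all 4 lots is Kapoor→Lot A ($154), Lindqvist→Lot C ($122), Huang→Lot E ($144), total $420.
VCG payment = (others' best without Varga) − (others' welfare with Varga) = 420 − 382 = $38.

Varga pays $38.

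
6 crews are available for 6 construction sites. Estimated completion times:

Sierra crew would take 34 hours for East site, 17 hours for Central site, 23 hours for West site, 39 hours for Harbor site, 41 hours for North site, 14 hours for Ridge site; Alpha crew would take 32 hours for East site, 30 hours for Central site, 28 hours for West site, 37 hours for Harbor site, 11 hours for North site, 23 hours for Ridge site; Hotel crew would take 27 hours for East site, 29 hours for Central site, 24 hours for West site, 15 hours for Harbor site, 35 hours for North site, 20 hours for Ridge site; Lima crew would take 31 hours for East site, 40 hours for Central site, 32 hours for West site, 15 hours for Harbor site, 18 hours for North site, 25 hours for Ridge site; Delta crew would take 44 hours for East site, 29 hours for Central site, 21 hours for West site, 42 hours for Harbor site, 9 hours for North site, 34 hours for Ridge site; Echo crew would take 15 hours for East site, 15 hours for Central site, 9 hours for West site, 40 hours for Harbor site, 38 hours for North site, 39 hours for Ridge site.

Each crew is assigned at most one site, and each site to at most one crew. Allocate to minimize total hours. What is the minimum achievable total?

This is the linear assignment problem.
Optimal: Sierra crew→Central site (17 hours), Alpha crew→North site (11 hours), Hotel crew→Ridge site (20 hours), Lima crew→Harbor site (15 hours), Delta crew→West site (21 hours), Echo crew→East site (15 hours) — total 17+11+20+15+21+15 = 99 hours.
Min-entry greedy (repeatedly take the single cheapest remaining cell) gives 108 hours, worse by 9.
Swapping Hotel crew↔Echo crew (Hotel crew→East site 27 hours, Echo crew→Ridge site 39 hours) adds 31.

Min total: 99 hours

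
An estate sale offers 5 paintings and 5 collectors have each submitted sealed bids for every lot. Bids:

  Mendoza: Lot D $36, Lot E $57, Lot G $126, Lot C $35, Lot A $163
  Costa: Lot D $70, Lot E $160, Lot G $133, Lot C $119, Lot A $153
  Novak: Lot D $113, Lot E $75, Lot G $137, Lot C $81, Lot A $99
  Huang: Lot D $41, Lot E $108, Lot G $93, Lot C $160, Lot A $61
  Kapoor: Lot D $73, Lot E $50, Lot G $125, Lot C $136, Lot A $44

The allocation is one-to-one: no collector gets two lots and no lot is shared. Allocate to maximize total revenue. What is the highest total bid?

Maximum total: $721

Optimal: Mendoza→Lot A ($163), Costa→Lot E ($160), Novak→Lot D ($113), Huang→Lot C ($160), Kapoor→Lot G ($125) — total 163+160+113+160+125 = $721.
Column-greedy (each lot in turn goes to its best remaining collector) gives $603, worse by 118.
Swapping Mendoza↔Novak (Mendoza→Lot D $36, Novak→Lot A $99) loses 141.
Every other assignment is strictly worse.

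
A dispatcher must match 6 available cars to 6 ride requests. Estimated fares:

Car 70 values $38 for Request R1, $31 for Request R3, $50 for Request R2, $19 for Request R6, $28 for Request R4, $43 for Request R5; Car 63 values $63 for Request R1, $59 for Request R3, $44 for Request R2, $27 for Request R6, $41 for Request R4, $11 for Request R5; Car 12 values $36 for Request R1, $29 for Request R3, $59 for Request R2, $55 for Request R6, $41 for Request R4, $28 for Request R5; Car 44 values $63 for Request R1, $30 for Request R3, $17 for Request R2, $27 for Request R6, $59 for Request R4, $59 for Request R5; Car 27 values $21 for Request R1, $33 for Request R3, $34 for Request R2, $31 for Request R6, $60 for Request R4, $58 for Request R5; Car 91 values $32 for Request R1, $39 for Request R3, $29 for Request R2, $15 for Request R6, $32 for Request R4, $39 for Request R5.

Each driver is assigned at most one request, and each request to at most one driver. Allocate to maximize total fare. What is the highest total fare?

Max total: $326

This is the linear assignment problem.
Optimal: Car 70→Request R2 ($50), Car 63→Request R1 ($63), Car 12→Request R6 ($55), Car 44→Request R5 ($59), Car 27→Request R4 ($60), Car 91→Request R3 ($39) — total 50+63+55+59+60+39 = $326.
Max-entry greedy (repeatedly take the single best remaining cell) gives $299, worse by 27.
Swapping Car 44↔Car 27 (Car 44→Request R4 $59, Car 27→Request R5 $58) loses 2.
Checked against all permutations: $326 is optimal.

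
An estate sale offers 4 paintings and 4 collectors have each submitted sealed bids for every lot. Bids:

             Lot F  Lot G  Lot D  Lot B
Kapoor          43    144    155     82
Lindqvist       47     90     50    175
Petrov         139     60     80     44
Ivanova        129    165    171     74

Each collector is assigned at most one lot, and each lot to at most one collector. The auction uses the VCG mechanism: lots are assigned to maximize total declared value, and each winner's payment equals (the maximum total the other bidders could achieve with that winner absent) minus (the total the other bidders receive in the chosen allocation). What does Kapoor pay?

Efficient allocation: Kapoor→Lot D ($155), Lindqvist→Lot B ($175), Petrov→Lot F ($139), Ivanova→Lot G ($165); total welfare W = $634.
Kapoor receives Lot D at value $155, so the others get W − 155 = $479.
Without Kapoor: best allocation of the remaining 3 bidders over all 4 lots is Lindqvist→Lot B ($175), Petrov→Lot F ($139), Ivanova→Lot D ($171), total $485.
VCG payment = (others' best without Kapoor) − (others' welfare with Kapoor) = 485 − 479 = $6.

Kapoor pays $6.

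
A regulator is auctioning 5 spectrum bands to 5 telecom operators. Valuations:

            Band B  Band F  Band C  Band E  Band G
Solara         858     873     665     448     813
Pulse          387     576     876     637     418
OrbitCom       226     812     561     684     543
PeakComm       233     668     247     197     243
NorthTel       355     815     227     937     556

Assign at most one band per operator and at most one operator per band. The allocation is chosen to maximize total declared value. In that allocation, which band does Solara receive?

Optimal: Solara→Band B ($858M), Pulse→Band C ($876M), OrbitCom→Band G ($543M), PeakComm→Band F ($668M), NorthTel→Band E ($937M) — total 858+876+543+668+937 = $3882M.
Max-entry greedy (repeatedly take the single best remaining cell) gives $3462M, worse by 420.
Next-best assignment: Solara→Band B, Pulse→Band C, OrbitCom→Band F, PeakComm→Band G, NorthTel→Band E = $3726M.
Checked against all permutations: $3882M is optimal.
Solara's own top band is Band F ($873M), but forcing Solara→Band F and reassigning the rest optimally gives only $3462M — worse by 420.

Solara receives Band B.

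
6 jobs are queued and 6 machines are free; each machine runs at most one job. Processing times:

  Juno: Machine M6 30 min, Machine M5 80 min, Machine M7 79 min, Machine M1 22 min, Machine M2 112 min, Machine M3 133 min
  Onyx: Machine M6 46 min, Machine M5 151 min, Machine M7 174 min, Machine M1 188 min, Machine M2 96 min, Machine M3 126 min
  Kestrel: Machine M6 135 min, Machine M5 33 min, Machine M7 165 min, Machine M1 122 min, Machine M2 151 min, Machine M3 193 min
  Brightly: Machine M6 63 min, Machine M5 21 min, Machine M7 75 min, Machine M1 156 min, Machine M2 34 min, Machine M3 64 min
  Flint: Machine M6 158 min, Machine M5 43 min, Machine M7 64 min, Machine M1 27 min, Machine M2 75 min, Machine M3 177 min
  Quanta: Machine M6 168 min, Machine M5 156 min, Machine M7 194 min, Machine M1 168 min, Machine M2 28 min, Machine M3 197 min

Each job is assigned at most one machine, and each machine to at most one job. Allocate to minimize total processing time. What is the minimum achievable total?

Optimal: Juno→Machine M1 (22 min), Onyx→Machine M6 (46 min), Kestrel→Machine M5 (33 min), Brightly→Machine M3 (64 min), Flint→Machine M7 (64 min), Quanta→Machine M2 (28 min) — total 22+46+33+64+64+28 = 257 min.
Row-greedy (each job in turn takes its cheapest remaining machine) gives 396 min, worse by 139.

Min total: 257 min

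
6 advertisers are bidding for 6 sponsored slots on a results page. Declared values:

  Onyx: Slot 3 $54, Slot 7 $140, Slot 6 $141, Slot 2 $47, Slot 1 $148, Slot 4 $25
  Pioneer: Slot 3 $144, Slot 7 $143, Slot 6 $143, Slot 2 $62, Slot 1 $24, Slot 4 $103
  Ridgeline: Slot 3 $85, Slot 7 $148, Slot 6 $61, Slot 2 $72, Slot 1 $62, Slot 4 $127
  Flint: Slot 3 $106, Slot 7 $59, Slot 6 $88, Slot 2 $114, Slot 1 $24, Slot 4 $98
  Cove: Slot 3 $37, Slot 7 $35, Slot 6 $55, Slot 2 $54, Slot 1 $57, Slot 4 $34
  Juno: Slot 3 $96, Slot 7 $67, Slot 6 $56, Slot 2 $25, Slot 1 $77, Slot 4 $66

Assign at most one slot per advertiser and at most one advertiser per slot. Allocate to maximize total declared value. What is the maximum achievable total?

Treat this as an assignment problem: match each advertiser to one slot.
Optimal: Onyx→Slot 1 ($148), Pioneer→Slot 6 ($143), Ridgeline→Slot 7 ($148), Flint→Slot 4 ($98), Cove→Slot 2 ($54), Juno→Slot 3 ($96) — total 148+143+148+98+54+96 = $687.
Column-greedy (each slot in turn goes to its best remaining advertiser) gives $658, worse by 29.
Next-best assignment: Onyx→Slot 1, Pioneer→Slot 7, Ridgeline→Slot 4, Flint→Slot 2, Cove→Slot 6, Juno→Slot 3 = $683.
Swapping Cove↔Ridgeline (Cove→Slot 7 $35, Ridgeline→Slot 2 $72) loses 95.

Max total: $687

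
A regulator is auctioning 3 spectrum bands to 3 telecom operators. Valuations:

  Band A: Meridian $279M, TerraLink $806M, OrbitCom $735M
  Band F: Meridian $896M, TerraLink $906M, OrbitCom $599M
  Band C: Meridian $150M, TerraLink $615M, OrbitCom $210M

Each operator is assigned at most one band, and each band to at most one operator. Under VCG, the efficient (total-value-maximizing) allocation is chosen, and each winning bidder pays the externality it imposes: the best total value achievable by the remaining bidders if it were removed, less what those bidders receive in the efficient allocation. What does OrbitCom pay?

Efficient allocation: Meridian→Band F ($896M), TerraLink→Band C ($615M), OrbitCom→Band A ($735M); total welfare W = $2246M.
OrbitCom receives Band A at value $735M, so the others get W − 735 = $1511M.
Without OrbitCom: best allocation of the remaining 2 bidders over all 3 bands is Meridian→Band F ($896M), TerraLink→Band A ($806M), total $1702M.
VCG payment = (others' best without OrbitCom) − (others' welfare with OrbitCom) = 1702 − 1511 = $191M.

OrbitCom pays $191M.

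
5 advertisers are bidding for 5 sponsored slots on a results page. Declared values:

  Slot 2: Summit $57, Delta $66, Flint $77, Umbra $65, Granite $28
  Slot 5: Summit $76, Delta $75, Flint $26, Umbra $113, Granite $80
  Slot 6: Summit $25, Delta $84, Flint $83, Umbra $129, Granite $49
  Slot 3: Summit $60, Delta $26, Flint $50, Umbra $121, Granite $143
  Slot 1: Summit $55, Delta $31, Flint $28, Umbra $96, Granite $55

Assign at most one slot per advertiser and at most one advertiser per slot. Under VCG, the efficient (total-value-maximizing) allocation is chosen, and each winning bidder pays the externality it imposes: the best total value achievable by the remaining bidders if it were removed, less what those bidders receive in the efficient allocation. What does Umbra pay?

Efficient allocation: Summit→Slot 1 ($55), Delta→Slot 5 ($75), Flint→Slot 2 ($77), Umbra→Slot 6 ($129), Granite→Slot 3 ($143); total welfare W = $479.
Umbra receives Slot 6 at value $129, so the others get W − 129 = $350.
Without Umbra: best allocation of the remaining 4 bidders over all 5 slots is Summit→Slot 5 ($76), Delta→Slot 6 ($84), Flint→Slot 2 ($77), Granite→Slot 3 ($143), total $380.
VCG payment = (others' best without Umbra) − (others' welfare with Umbra) = 380 − 350 = $30.

Umbra pays $30.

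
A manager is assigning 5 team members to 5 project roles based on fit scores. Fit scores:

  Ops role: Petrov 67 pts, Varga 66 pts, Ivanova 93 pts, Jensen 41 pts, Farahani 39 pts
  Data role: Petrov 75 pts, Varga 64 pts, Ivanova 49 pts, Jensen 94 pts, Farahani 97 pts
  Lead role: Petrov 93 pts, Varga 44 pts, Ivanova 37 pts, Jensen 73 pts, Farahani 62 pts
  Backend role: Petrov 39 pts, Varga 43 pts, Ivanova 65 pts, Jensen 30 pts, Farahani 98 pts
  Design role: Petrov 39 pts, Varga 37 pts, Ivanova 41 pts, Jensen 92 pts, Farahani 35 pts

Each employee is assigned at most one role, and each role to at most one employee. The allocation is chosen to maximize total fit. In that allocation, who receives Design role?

Jensen receives Design role.

Optimal: Petrov→Lead role (93 pts), Varga→Data role (64 pts), Ivanova→Ops role (93 pts), Jensen→Design role (92 pts), Farahani→Backend role (98 pts) — total 93+64+93+92+98 = 440 pts.
Column-greedy (each role in turn goes to its best remaining employee) gives 418 pts, worse by 22.
Swapping Varga↔Farahani (Varga→Backend role 43 pts, Farahani→Data role 97 pts) loses 22.
Jensen's own top role is Data role (94 pts), but forcing Jensen→Data role and reassigning the rest optimally gives only 415 pts — worse by 25.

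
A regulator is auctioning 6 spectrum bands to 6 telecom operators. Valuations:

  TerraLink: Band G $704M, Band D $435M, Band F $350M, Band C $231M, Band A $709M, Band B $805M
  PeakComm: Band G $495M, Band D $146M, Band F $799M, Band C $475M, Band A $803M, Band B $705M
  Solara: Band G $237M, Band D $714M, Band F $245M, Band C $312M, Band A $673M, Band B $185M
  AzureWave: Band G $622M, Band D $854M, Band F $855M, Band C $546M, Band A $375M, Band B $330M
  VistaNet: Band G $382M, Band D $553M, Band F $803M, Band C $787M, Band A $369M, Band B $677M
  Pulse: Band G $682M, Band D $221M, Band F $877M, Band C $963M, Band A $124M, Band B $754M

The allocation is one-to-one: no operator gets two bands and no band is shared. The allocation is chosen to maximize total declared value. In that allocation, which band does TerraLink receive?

Optimal: TerraLink→Band G ($704M), PeakComm→Band A ($803M), Solara→Band D ($714M), AzureWave→Band F ($855M), VistaNet→Band B ($677M), Pulse→Band C ($963M) — total 704+803+714+855+677+963 = $4716M.
Column-greedy (each band in turn goes to its best remaining operator) gives $4210M, worse by 506.
Next-best assignment: TerraLink→Band B, PeakComm→Band A, Solara→Band D, AzureWave→Band G, VistaNet→Band F, Pulse→Band C = $4710M.
No other one-to-one assignment exceeds $4716M.
TerraLink's own top band is Band B ($805M), but forcing TerraLink→Band B and reassigning the rest optimally gives only $4710M — worse by 6.

TerraLink receives Band G.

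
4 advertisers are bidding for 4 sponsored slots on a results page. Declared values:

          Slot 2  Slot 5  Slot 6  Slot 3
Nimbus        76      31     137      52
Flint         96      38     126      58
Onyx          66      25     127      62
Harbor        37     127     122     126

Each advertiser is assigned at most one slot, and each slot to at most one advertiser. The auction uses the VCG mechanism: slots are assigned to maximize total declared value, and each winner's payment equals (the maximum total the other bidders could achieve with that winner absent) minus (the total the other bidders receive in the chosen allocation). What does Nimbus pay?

Nimbus pays $65.

Efficient allocation: Nimbus→Slot 6 ($137), Flint→Slot 2 ($96), Onyx→Slot 3 ($62), Harbor→Slot 5 ($127); total welfare W = $422.
Nimbus receives Slot 6 at value $137, so the others get W − 137 = $285.
Without Nimbus: best allocation of the remaining 3 bidders over all 4 slots is Flint→Slot 2 ($96), Onyx→Slot 6 ($127), Harbor→Slot 5 ($127), total $350.
VCG payment = (others' best without Nimbus) − (others' welfare with Nimbus) = 350 − 285 = $65.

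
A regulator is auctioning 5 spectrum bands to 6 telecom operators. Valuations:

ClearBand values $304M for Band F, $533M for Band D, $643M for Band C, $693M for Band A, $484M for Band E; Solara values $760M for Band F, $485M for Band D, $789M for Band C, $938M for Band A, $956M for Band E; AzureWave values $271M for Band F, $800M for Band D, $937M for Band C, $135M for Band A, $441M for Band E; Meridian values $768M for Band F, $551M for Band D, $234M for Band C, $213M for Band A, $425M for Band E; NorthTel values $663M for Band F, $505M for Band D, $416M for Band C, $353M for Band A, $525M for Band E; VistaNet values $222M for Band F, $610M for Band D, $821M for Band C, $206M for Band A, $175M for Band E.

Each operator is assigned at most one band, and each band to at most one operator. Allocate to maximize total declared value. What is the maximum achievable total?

Max total: $4038M

Optimal: Meridian→Band F ($768M), AzureWave→Band D ($800M), VistaNet→Band C ($821M), ClearBand→Band A ($693M), Solara→Band E ($956M) — total 768+800+821+693+956 = $4038M.
Column-greedy (each band in turn goes to its best remaining operator) gives $3852M, worse by 186.
Next-best assignment: Meridian→Band F, VistaNet→Band D, AzureWave→Band C, ClearBand→Band A, Solara→Band E = $3964M.
Swapping Meridian↔AzureWave (Meridian→Band D $551M, AzureWave→Band F $271M) loses 746.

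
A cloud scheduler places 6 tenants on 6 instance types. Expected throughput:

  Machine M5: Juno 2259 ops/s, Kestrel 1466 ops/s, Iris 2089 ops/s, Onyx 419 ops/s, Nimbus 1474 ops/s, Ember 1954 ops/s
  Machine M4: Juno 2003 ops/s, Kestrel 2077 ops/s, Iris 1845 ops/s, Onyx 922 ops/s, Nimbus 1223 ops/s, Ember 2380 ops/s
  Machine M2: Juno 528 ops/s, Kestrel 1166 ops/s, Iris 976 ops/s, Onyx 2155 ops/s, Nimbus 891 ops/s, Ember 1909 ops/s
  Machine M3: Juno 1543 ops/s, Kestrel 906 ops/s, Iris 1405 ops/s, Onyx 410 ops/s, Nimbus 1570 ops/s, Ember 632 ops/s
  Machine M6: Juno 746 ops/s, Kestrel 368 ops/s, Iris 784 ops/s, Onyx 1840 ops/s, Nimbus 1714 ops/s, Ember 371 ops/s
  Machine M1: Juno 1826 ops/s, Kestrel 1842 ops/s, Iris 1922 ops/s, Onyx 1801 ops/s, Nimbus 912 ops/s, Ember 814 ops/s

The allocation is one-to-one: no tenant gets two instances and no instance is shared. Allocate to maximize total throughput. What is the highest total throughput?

Optimal: Juno→Machine M5 (2259 ops/s), Kestrel→Machine M1 (1842 ops/s), Iris→Machine M3 (1405 ops/s), Onyx→Machine M2 (2155 ops/s), Nimbus→Machine M6 (1714 ops/s), Ember→Machine M4 (2380 ops/s) — total 2259+1842+1405+2155+1714+2380 = 11755 ops/s.
Max-entry greedy (repeatedly take the single best remaining cell) gives 11336 ops/s, worse by 419.
Checked against all permutations: 11755 ops/s is optimal.

Maximum total: 11755 ops/s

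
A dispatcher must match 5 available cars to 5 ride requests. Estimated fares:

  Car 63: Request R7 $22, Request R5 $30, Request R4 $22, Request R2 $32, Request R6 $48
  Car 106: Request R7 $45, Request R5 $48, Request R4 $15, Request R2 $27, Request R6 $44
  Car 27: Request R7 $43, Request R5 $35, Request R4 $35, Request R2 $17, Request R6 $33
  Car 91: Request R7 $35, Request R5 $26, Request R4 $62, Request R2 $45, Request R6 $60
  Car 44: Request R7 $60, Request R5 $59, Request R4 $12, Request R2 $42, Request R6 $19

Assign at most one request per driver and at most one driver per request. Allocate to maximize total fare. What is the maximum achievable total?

Maximum total: $243

Optimal: Car 63→Request R6 ($48), Car 106→Request R5 ($48), Car 27→Request R7 ($43), Car 91→Request R4 ($62), Car 44→Request R2 ($42) — total 48+48+43+62+42 = $243.
Max-entry greedy (repeatedly take the single best remaining cell) gives $235, worse by 8.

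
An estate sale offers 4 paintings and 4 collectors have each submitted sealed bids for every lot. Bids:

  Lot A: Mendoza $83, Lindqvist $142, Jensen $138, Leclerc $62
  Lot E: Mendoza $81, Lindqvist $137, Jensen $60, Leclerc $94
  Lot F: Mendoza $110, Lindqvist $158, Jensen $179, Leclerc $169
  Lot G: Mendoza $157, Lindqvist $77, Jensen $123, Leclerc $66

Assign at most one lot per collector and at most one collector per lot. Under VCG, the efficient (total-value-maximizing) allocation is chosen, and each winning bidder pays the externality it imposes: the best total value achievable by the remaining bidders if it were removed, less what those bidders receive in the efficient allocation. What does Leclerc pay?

Leclerc pays $46.

Efficient allocation: Mendoza→Lot G ($157), Lindqvist→Lot E ($137), Jensen→Lot A ($138), Leclerc→Lot F ($169); total welfare W = $601.
Leclerc receives Lot F at value $169, so the others get W − 169 = $432.
Without Leclerc: best allocation of the remaining 3 bidders over all 4 lots is Mendoza→Lot G ($157), Lindqvist→Lot A ($142), Jensen→Lot F ($179), total $478.
VCG payment = (others' best without Leclerc) − (others' welfare with Leclerc) = 478 − 432 = $46.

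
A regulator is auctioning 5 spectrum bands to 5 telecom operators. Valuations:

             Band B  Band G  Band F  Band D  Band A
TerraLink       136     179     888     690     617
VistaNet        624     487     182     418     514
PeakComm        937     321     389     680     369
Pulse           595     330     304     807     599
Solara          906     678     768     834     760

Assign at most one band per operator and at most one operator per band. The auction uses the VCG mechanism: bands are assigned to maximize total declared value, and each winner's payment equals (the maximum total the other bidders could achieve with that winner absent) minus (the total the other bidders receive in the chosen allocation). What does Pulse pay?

Efficient allocation: TerraLink→Band F ($888M), VistaNet→Band G ($487M), PeakComm→Band B ($937M), Pulse→Band D ($807M), Solara→Band A ($760M); total welfare W = $3879M.
Pulse receives Band D at value $807M, so the others get W − 807 = $3072M.
Without Pulse: best allocation of the remaining 4 bidders over all 5 bands is TerraLink→Band F ($888M), VistaNet→Band A ($514M), PeakComm→Band B ($937M), Solara→Band D ($834M), total $3173M.
VCG payment = (others' best without Pulse) − (others' welfare with Pulse) = 3173 − 3072 = $101M.

Pulse pays $101M.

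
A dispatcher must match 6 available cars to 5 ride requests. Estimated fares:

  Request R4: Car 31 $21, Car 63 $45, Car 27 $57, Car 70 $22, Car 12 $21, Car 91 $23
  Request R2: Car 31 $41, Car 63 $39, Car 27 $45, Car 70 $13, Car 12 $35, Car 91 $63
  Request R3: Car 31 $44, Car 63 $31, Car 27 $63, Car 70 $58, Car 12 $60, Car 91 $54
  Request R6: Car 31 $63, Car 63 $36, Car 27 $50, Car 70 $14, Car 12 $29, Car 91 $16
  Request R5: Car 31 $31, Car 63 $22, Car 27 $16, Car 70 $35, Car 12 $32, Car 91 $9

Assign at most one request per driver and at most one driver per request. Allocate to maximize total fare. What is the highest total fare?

Optimal: Car 27→Request R4 ($57), Car 91→Request R2 ($63), Car 12→Request R3 ($60), Car 31→Request R6 ($63), Car 70→Request R5 ($35) — total 57+63+60+63+35 = $278.
Next-best assignment: Car 27→Request R4, Car 91→Request R2, Car 70→Request R3, Car 31→Request R6, Car 12→Request R5 = $273.

Maximum total: $278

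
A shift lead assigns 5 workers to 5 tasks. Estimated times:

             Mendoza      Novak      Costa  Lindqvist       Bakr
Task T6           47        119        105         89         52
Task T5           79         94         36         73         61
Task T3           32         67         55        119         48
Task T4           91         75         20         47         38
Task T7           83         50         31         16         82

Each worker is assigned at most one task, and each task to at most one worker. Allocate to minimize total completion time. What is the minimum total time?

Optimal: Mendoza→Task T6 (47 min), Novak→Task T3 (67 min), Costa→Task T5 (36 min), Lindqvist→Task T7 (16 min), Bakr→Task T4 (38 min) — total 47+67+36+16+38 = 204 min.
Row-greedy (each worker in turn takes its cheapest remaining task) gives 227 min, worse by 23.

Minimum total: 204 min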